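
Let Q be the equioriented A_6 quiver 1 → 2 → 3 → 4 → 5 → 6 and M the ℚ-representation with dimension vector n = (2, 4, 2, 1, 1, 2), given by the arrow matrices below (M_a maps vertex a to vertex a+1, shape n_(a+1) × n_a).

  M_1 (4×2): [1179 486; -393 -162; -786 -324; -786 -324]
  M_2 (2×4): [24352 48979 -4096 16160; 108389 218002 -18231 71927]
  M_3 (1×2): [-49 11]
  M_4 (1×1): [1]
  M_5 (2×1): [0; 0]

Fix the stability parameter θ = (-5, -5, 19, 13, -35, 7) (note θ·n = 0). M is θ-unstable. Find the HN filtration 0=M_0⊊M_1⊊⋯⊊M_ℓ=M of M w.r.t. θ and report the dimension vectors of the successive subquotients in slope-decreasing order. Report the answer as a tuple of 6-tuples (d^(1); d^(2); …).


Via rank(M_{q-1}∘⋯∘M_p): M ≅ I[1,1], I[1,5], I[2,2]^2, I[2,3], I[6,6]^2.
μ_θ-semistable layers: μ^(1)=19; μ^(2)=7; μ^(3)=-1; μ^(4)=-5

((0, 0, 1, 0, 0, 0); (0, 0, 0, 0, 0, 2); (0, 0, 1, 1, 1, 0); (2, 4, 0, 0, 0, 0))


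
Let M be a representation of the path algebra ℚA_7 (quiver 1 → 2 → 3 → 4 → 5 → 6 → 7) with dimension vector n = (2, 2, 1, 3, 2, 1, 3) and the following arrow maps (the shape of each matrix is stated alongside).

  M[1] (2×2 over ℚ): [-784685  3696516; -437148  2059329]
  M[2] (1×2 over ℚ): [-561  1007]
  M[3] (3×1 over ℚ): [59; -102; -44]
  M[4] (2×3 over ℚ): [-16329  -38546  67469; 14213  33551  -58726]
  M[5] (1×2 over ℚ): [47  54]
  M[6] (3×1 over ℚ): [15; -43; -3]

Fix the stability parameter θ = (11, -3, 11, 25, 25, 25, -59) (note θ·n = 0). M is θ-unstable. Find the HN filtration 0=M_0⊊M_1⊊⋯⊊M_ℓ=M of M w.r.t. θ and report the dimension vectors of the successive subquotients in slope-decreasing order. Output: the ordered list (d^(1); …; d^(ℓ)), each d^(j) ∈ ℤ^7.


Barcode: M ≅ I[1,2], I[1,7], I[4,4], I[4,5], I[7,7]^2. HN layers by μ_θ (4 steps, strictly decreasing):
  μ^(1)=25; μ^(2)=27/5; μ^(3)=4; μ^(4)=-59

((0, 0, 0, 2, 1, 0, 0); (0, 0, 1, 1, 1, 1, 1); (2, 2, 0, 0, 0, 0, 0); (0, 0, 0, 0, 0, 0, 2))


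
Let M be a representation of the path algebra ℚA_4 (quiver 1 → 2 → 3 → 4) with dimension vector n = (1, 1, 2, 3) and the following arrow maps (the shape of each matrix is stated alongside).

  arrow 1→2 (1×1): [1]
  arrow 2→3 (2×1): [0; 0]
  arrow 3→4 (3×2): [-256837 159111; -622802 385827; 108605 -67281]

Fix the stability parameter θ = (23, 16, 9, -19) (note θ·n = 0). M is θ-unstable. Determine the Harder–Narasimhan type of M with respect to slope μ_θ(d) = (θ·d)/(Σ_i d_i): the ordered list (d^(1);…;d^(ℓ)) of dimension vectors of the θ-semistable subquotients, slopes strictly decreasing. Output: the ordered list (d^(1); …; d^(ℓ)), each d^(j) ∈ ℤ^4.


Via rank(M_{q-1}∘⋯∘M_p): M ≅ I[1,2], I[3,4]^2, I[4,4].
μ_θ-semistable layers: μ^(1)=39/2; μ^(2)=-5; μ^(3)=-19

((1, 1, 0, 0); (0, 0, 2, 2); (0, 0, 0, 1))


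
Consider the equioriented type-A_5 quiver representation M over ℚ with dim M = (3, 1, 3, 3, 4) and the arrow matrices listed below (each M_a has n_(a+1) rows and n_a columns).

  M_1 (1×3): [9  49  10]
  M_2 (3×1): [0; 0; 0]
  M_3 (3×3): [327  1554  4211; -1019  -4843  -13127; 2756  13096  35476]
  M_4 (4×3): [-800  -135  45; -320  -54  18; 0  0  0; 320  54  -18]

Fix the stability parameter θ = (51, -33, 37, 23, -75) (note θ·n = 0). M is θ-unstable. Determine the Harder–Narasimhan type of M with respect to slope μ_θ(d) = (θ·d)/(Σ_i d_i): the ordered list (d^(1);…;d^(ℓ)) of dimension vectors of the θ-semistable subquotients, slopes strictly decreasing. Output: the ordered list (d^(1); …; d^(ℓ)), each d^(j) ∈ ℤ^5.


Barcode: M ≅ I[1,1]^2, I[1,2], I[3,3], I[3,4], I[3,5], I[4,4], I[5,5]^3. HN layers by μ_θ (7 steps, strictly decreasing):
  μ^(1)=51; μ^(2)=37; μ^(3)=30; μ^(4)=23; μ^(5)=9; μ^(6)=-5; μ^(7)=-75

((2, 0, 0, 0, 0); (0, 0, 1, 0, 0); (0, 0, 1, 1, 0); (0, 0, 0, 1, 0); (1, 1, 0, 0, 0); (0, 0, 1, 1, 1); (0, 0, 0, 0, 3))


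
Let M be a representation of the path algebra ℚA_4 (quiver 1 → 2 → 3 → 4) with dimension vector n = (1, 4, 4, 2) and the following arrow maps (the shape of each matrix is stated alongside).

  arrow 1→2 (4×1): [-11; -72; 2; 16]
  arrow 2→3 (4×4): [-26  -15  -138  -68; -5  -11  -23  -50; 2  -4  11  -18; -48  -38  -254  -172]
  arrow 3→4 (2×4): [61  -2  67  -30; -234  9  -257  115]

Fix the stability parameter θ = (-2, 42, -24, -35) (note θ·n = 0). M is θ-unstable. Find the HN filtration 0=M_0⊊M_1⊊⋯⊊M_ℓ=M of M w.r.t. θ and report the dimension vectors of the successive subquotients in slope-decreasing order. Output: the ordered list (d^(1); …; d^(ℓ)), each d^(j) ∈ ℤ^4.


Barcode: M ≅ I[1,4], I[2,2], I[2,3], I[2,4], I[3,3]. HN layers by μ_θ (5 steps, strictly decreasing):
  μ^(1)=42; μ^(2)=9; μ^(3)=-19/4; μ^(4)=-17/3; μ^(5)=-24

((0, 1, 0, 0); (0, 1, 1, 0); (1, 1, 1, 1); (0, 1, 1, 1); (0, 0, 1, 0))


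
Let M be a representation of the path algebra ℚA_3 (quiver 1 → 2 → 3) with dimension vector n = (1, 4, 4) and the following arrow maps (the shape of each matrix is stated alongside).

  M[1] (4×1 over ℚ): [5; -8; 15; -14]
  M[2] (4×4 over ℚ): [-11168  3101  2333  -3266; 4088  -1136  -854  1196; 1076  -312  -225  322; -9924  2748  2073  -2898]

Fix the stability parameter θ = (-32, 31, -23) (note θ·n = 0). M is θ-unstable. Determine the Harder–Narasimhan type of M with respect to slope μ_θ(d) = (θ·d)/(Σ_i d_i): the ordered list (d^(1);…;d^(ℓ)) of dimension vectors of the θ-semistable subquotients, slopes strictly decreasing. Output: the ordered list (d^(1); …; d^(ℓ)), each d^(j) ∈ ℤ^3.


Barcode: M ≅ I[1,3], I[2,2]^2, I[2,3], I[3,3]^2. HN layers by μ_θ (4 steps, strictly decreasing):
  μ^(1)=31; μ^(2)=4; μ^(3)=-23; μ^(4)=-32

((0, 2, 0); (0, 2, 2); (0, 0, 2); (1, 0, 0))


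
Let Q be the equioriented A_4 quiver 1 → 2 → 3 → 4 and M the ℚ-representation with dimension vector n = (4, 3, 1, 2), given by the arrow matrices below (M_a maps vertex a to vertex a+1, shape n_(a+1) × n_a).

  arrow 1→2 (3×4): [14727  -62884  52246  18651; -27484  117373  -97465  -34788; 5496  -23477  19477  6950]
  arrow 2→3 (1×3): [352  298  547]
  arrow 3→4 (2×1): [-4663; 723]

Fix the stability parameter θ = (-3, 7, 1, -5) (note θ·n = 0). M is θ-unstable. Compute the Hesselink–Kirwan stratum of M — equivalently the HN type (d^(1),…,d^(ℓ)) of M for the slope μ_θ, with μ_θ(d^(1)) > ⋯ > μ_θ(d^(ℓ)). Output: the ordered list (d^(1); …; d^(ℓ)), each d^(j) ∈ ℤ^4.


Barcode: M ≅ I[1,1], I[1,2]^2, I[1,4], I[4,4]. HN layers by μ_θ (4 steps, strictly decreasing):
  μ^(1)=7; μ^(2)=1; μ^(3)=-3; μ^(4)=-5

((0, 2, 0, 0); (0, 1, 1, 1); (4, 0, 0, 0); (0, 0, 0, 1))


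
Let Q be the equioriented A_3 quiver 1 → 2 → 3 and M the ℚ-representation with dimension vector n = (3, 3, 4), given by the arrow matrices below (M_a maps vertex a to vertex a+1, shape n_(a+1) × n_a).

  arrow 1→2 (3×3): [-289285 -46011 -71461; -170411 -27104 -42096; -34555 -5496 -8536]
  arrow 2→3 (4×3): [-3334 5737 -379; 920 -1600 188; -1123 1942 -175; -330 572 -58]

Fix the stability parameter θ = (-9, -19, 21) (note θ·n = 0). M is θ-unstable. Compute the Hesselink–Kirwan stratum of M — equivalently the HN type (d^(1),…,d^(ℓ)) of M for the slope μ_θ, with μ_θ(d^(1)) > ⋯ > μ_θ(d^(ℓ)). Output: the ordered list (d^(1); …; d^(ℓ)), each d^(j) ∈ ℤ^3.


Interval decomposition of M: I[1,1], I[1,3]^2, I[2,3], I[3,3].
HN type (ℓ=4): μ^(1)=21; μ^(2)=-9; μ^(3)=-14; μ^(4)=-19

((0, 0, 4); (1, 0, 0); (2, 2, 0); (0, 1, 0))


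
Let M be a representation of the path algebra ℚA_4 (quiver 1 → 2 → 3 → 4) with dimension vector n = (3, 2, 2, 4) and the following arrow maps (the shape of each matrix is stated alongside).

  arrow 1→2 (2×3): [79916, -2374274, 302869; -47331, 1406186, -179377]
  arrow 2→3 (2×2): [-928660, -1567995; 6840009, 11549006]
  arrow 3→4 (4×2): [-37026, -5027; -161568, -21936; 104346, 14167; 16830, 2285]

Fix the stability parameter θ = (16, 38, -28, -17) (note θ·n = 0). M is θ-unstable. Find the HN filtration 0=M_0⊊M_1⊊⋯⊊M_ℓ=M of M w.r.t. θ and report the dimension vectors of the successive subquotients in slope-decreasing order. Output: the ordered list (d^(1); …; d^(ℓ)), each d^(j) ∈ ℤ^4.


Via rank(M_{q-1}∘⋯∘M_p): M ≅ I[1,1], I[1,3], I[1,4], I[4,4]^3.
μ_θ-semistable layers: μ^(1)=16; μ^(2)=26/3; μ^(3)=9/4; μ^(4)=-17

((1, 0, 0, 0); (1, 1, 1, 0); (1, 1, 1, 1); (0, 0, 0, 3))


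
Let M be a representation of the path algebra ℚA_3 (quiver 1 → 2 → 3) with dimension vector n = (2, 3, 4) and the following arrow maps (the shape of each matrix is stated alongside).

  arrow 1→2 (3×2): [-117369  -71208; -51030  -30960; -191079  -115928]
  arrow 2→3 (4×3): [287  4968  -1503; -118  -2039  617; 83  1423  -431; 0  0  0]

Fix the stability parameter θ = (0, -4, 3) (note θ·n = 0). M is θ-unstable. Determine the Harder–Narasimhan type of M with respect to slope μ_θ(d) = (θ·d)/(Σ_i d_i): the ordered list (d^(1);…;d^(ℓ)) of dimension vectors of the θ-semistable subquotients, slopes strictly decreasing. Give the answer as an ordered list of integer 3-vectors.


Barcode: M ≅ I[1,1], I[1,3], I[2,3]^2, I[3,3]. HN layers by μ_θ (4 steps, strictly decreasing):
  μ^(1)=3; μ^(2)=0; μ^(3)=-2; μ^(4)=-4

((0, 0, 4); (1, 0, 0); (1, 1, 0); (0, 2, 0))


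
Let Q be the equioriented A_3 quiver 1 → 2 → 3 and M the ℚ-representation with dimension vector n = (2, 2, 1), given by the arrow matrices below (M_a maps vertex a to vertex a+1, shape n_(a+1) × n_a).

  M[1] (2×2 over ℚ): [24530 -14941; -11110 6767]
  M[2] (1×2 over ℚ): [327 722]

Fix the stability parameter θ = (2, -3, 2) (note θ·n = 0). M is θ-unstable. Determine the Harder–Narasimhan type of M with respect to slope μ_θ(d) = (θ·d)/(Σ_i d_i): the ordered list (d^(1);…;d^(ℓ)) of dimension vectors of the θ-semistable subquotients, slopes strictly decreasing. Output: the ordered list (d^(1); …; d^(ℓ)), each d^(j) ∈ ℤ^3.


Interval decomposition of M: I[1,1], I[1,3], I[2,2].
HN type (ℓ=3): μ^(1)=2; μ^(2)=-1/2; μ^(3)=-3

((1, 0, 1); (1, 1, 0); (0, 1, 0))


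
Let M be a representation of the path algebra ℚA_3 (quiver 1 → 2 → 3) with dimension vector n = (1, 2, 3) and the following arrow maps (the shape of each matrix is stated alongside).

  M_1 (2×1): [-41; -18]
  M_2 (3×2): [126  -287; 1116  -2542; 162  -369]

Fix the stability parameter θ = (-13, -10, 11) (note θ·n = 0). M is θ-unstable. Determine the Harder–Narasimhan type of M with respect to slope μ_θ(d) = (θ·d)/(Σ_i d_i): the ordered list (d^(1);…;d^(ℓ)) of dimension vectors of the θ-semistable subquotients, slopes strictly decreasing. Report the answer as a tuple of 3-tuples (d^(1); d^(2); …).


Barcode: M ≅ I[1,2], I[2,3], I[3,3]^2. HN layers by μ_θ (3 steps, strictly decreasing):
  μ^(1)=11; μ^(2)=-10; μ^(3)=-13

((0, 0, 3); (0, 2, 0); (1, 0, 0))


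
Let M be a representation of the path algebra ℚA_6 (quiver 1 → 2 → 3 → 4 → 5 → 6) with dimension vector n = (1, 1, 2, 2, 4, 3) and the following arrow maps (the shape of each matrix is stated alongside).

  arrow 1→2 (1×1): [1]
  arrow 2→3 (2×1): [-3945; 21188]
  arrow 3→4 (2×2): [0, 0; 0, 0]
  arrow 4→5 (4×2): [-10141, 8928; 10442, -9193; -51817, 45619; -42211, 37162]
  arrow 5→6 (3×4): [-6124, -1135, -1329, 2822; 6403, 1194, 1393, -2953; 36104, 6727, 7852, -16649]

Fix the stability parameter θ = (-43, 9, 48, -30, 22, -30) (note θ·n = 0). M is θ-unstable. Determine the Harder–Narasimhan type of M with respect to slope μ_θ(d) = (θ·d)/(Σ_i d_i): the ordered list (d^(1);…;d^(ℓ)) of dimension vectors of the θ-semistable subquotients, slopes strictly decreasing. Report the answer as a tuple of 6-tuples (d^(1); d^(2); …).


Interval decomposition of M: I[1,3], I[3,3], I[4,6]^2, I[5,5], I[5,6].
HN type (ℓ=6): μ^(1)=48; μ^(2)=22; μ^(3)=9; μ^(4)=-4; μ^(5)=-30; μ^(6)=-43

((0, 0, 2, 0, 0, 0); (0, 0, 0, 0, 1, 0); (0, 1, 0, 0, 0, 0); (0, 0, 0, 0, 3, 3); (0, 0, 0, 2, 0, 0); (1, 0, 0, 0, 0, 0))


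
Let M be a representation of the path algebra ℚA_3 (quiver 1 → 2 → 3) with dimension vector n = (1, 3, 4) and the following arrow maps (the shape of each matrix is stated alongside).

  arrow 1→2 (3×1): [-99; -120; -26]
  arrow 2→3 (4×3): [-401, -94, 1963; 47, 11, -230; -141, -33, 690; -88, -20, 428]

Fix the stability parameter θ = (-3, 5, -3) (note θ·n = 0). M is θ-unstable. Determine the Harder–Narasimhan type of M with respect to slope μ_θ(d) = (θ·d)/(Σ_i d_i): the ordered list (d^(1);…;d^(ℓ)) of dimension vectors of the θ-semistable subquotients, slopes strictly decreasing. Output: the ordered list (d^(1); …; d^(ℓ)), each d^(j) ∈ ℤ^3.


Interval decomposition of M: I[1,3], I[2,2], I[2,3], I[3,3]^2.
HN type (ℓ=3): μ^(1)=5; μ^(2)=1; μ^(3)=-3

((0, 1, 0); (0, 2, 2); (1, 0, 2))


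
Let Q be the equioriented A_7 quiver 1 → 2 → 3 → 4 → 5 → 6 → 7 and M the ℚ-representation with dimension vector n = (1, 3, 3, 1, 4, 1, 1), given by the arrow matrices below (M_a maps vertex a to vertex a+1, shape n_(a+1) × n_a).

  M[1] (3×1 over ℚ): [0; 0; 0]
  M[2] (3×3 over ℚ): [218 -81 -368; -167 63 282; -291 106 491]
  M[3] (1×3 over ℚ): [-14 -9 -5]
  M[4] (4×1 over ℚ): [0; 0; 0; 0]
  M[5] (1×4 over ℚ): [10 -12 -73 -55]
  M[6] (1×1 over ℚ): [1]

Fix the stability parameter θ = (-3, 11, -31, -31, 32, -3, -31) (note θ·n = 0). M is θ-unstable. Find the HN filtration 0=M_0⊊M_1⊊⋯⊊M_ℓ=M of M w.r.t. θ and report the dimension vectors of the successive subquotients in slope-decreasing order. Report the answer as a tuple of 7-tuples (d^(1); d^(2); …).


Interval decomposition of M: I[1,1], I[2,3]^2, I[2,4], I[5,5]^3, I[5,7].
HN type (ℓ=5): μ^(1)=32; μ^(2)=-2/3; μ^(3)=-3; μ^(4)=-10; μ^(5)=-17

((0, 0, 0, 0, 3, 0, 0); (0, 0, 0, 0, 1, 1, 1); (1, 0, 0, 0, 0, 0, 0); (0, 2, 2, 0, 0, 0, 0); (0, 1, 1, 1, 0, 0, 0))


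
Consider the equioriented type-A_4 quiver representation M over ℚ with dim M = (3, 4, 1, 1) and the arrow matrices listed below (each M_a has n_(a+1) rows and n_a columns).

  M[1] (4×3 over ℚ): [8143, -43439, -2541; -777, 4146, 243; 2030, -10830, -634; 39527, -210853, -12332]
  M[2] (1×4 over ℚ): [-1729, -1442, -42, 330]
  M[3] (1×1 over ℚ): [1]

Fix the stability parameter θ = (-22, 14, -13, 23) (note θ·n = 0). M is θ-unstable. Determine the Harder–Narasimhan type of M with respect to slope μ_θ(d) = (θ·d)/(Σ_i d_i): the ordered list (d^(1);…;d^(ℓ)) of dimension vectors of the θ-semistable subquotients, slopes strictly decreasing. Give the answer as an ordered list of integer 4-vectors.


Interval decomposition of M: I[1,2]^2, I[1,4], I[2,2].
HN type (ℓ=4): μ^(1)=23; μ^(2)=14; μ^(3)=1/2; μ^(4)=-22

((0, 0, 0, 1); (0, 3, 0, 0); (0, 1, 1, 0); (3, 0, 0, 0))


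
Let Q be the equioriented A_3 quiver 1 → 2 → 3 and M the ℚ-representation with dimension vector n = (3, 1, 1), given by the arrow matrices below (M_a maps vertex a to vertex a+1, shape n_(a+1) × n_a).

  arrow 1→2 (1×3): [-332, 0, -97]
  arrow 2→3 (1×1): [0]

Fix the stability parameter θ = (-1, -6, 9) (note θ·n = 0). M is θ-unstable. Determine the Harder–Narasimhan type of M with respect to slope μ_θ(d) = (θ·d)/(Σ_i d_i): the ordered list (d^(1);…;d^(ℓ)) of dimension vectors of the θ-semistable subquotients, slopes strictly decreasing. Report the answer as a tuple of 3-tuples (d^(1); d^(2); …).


Via rank(M_{q-1}∘⋯∘M_p): M ≅ I[1,1]^2, I[1,2], I[3,3].
μ_θ-semistable layers: μ^(1)=9; μ^(2)=-1; μ^(3)=-7/2

((0, 0, 1); (2, 0, 0); (1, 1, 0))


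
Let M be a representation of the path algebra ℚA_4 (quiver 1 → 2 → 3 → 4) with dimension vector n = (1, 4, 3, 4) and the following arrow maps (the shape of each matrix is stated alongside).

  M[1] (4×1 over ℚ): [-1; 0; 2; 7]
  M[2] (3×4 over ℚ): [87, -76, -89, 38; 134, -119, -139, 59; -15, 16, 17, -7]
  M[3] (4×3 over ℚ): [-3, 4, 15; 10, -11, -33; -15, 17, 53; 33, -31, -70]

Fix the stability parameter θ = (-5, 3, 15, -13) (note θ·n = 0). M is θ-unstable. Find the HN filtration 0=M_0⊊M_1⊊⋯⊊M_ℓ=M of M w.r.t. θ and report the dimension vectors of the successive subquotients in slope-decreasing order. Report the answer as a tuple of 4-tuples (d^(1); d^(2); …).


Barcode: M ≅ I[1,4], I[2,2], I[2,4]^2, I[4,4]. HN layers by μ_θ (4 steps, strictly decreasing):
  μ^(1)=3; μ^(2)=5/3; μ^(3)=-5; μ^(4)=-13

((0, 1, 0, 0); (0, 3, 3, 3); (1, 0, 0, 0); (0, 0, 0, 1))


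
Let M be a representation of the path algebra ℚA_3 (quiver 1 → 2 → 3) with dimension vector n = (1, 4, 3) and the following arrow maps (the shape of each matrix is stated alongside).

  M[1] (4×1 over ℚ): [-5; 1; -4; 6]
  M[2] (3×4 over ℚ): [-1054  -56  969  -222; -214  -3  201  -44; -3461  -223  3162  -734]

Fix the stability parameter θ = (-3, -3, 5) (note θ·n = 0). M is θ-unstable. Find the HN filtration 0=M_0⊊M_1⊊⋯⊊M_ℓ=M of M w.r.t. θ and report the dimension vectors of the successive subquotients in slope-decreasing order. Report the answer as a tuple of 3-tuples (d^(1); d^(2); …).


Via rank(M_{q-1}∘⋯∘M_p): M ≅ I[1,3], I[2,2], I[2,3]^2.
μ_θ-semistable layers: μ^(1)=5; μ^(2)=-3

((0, 0, 3); (1, 4, 0))


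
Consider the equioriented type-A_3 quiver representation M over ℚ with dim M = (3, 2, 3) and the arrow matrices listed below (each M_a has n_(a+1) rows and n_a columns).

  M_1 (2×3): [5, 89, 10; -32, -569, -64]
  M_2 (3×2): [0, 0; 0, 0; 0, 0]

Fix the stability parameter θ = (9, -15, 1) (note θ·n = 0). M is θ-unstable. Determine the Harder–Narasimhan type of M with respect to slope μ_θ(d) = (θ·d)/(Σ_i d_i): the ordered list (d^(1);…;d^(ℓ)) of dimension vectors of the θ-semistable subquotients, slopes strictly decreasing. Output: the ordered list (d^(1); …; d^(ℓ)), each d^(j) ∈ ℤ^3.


Barcode: M ≅ I[1,1], I[1,2]^2, I[3,3]^3. HN layers by μ_θ (3 steps, strictly decreasing):
  μ^(1)=9; μ^(2)=1; μ^(3)=-3

((1, 0, 0); (0, 0, 3); (2, 2, 0))


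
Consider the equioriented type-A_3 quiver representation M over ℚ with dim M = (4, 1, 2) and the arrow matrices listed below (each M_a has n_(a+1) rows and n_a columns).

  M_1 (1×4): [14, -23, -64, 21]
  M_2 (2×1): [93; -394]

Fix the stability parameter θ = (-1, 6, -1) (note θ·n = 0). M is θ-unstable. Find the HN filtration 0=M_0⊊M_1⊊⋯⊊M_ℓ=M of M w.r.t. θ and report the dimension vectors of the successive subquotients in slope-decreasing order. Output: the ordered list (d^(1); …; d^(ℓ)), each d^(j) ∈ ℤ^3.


Interval decomposition of M: I[1,1]^3, I[1,3], I[3,3].
HN type (ℓ=2): μ^(1)=5/2; μ^(2)=-1

((0, 1, 1); (4, 0, 1))


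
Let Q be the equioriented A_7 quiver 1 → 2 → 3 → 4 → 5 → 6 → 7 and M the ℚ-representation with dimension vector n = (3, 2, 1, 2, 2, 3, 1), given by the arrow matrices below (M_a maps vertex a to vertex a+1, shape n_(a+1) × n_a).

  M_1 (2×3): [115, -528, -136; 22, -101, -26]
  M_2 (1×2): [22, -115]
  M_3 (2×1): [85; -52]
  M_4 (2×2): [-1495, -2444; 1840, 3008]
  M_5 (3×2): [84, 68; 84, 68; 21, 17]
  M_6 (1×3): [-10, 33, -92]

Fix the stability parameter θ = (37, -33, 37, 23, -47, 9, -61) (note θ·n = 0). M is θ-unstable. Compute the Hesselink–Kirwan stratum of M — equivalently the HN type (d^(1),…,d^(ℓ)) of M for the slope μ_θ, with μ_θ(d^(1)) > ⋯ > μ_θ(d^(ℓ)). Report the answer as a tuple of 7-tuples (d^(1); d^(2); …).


Barcode: M ≅ I[1,1], I[1,2], I[1,6], I[4,4], I[5,5], I[6,6], I[6,7]. HN layers by μ_θ (7 steps, strictly decreasing):
  μ^(1)=37; μ^(2)=23; μ^(3)=9; μ^(4)=13/3; μ^(5)=2; μ^(6)=-26; μ^(7)=-47

((1, 0, 0, 0, 0, 0, 0); (0, 0, 0, 1, 0, 0, 0); (0, 0, 0, 0, 0, 2, 0); (0, 0, 1, 1, 1, 0, 0); (2, 2, 0, 0, 0, 0, 0); (0, 0, 0, 0, 0, 1, 1); (0, 0, 0, 0, 1, 0, 0))


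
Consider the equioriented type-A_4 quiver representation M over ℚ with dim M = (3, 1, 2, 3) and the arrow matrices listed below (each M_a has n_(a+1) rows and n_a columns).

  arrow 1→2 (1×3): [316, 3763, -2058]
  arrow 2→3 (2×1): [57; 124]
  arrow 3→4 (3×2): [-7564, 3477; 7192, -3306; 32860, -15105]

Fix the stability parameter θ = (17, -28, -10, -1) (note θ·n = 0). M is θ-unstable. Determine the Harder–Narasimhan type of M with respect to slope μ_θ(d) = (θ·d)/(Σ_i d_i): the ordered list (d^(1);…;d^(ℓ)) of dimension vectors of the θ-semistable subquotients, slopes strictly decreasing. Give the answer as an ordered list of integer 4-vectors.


Interval decomposition of M: I[1,1]^2, I[1,3], I[3,4], I[4,4]^2.
HN type (ℓ=4): μ^(1)=17; μ^(2)=-1; μ^(3)=-7; μ^(4)=-10

((2, 0, 0, 0); (0, 0, 0, 3); (1, 1, 1, 0); (0, 0, 1, 0))


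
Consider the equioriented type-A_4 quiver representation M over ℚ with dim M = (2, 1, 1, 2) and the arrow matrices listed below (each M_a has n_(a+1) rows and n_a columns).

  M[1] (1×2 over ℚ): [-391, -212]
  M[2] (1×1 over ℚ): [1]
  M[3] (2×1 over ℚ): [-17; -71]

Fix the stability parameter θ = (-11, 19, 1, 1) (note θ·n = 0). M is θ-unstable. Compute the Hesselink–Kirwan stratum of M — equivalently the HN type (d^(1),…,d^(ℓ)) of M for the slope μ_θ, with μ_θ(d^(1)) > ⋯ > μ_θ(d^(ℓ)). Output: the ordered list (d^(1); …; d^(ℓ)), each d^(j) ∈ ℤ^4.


Interval decomposition of M: I[1,1], I[1,4], I[4,4].
HN type (ℓ=3): μ^(1)=7; μ^(2)=1; μ^(3)=-11

((0, 1, 1, 1); (0, 0, 0, 1); (2, 0, 0, 0))


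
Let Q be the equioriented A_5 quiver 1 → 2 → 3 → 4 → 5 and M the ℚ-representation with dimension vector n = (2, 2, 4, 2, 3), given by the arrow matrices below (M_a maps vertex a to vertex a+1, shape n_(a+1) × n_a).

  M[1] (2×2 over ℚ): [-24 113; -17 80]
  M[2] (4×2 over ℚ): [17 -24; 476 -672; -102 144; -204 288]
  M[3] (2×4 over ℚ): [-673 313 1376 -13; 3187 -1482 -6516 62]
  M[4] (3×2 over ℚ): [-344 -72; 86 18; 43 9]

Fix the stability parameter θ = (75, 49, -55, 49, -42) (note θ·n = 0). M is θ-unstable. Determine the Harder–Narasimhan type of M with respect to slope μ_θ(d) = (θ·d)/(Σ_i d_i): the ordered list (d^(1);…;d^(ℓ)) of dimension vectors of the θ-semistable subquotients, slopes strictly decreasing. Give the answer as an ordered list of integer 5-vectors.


Via rank(M_{q-1}∘⋯∘M_p): M ≅ I[1,2], I[1,4], I[3,3]^2, I[3,5], I[5,5]^2.
μ_θ-semistable layers: μ^(1)=62; μ^(2)=49; μ^(3)=23; μ^(4)=7/2; μ^(5)=-42; μ^(6)=-55

((1, 1, 0, 0, 0); (0, 0, 0, 1, 0); (1, 1, 1, 0, 0); (0, 0, 0, 1, 1); (0, 0, 0, 0, 2); (0, 0, 3, 0, 0))


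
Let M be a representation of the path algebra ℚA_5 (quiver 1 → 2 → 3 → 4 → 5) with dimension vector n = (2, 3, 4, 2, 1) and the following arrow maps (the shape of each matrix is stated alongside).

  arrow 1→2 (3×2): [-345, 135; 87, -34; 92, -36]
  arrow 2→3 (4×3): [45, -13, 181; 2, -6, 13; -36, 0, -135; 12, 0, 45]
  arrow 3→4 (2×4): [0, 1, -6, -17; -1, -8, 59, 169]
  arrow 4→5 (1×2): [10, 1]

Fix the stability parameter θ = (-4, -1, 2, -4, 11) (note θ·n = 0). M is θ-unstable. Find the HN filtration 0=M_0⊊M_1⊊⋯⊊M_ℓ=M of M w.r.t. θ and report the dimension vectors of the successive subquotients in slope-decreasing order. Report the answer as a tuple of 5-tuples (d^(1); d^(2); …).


Barcode: M ≅ I[1,4], I[1,5], I[2,3], I[3,3]. HN layers by μ_θ (4 steps, strictly decreasing):
  μ^(1)=11; μ^(2)=2; μ^(3)=-1; μ^(4)=-4

((0, 0, 0, 0, 1); (0, 0, 2, 0, 0); (0, 3, 2, 2, 0); (2, 0, 0, 0, 0))


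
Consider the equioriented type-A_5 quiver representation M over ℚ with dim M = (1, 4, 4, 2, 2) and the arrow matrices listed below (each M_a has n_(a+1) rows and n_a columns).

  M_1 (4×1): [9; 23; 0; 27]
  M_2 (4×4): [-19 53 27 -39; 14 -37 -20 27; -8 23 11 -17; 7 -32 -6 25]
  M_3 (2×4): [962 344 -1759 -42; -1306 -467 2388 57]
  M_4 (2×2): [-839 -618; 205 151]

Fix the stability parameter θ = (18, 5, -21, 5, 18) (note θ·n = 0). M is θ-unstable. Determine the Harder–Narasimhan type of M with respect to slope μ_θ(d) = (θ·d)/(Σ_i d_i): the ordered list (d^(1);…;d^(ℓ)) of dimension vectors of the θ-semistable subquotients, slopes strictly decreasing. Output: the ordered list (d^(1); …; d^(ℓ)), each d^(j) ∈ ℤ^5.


Barcode: M ≅ I[1,3], I[2,3], I[2,5]^2. HN layers by μ_θ (4 steps, strictly decreasing):
  μ^(1)=18; μ^(2)=5; μ^(3)=2/3; μ^(4)=-8

((0, 0, 0, 0, 2); (0, 0, 0, 2, 0); (1, 1, 1, 0, 0); (0, 3, 3, 0, 0))


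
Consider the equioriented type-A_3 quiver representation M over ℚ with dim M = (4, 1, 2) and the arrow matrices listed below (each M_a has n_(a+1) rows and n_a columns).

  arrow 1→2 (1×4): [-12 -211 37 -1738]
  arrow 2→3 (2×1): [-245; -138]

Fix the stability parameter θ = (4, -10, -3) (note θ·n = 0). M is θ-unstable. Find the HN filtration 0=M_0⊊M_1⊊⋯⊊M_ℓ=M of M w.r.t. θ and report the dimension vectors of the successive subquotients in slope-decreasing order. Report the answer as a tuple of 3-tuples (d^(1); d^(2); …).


Interval decomposition of M: I[1,1]^3, I[1,3], I[3,3].
HN type (ℓ=2): μ^(1)=4; μ^(2)=-3

((3, 0, 0); (1, 1, 2))


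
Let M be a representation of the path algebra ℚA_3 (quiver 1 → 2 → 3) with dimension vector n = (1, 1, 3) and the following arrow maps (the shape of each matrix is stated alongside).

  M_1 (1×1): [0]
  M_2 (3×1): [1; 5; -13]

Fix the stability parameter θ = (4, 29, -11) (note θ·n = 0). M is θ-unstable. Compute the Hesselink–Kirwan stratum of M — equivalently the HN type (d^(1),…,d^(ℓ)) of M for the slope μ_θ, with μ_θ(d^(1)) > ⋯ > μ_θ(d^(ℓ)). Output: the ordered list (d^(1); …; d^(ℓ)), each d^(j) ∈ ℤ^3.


Via rank(M_{q-1}∘⋯∘M_p): M ≅ I[1,1], I[2,3], I[3,3]^2.
μ_θ-semistable layers: μ^(1)=9; μ^(2)=4; μ^(3)=-11

((0, 1, 1); (1, 0, 0); (0, 0, 2))


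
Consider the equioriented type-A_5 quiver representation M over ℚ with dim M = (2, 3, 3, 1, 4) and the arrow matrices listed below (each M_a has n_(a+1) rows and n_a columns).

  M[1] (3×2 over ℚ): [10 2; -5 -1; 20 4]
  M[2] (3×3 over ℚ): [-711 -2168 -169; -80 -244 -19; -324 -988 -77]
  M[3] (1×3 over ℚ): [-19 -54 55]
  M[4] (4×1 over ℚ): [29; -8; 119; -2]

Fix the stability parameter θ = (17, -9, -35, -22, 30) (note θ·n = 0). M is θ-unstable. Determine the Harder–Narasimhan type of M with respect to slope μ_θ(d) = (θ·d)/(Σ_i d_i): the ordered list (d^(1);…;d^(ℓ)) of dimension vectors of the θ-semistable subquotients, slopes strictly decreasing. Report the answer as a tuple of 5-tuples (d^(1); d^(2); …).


Via rank(M_{q-1}∘⋯∘M_p): M ≅ I[1,1], I[1,5], I[2,2], I[2,3], I[3,3], I[5,5]^3.
μ_θ-semistable layers: μ^(1)=30; μ^(2)=17; μ^(3)=-9; μ^(4)=-49/4; μ^(5)=-22; μ^(6)=-35

((0, 0, 0, 0, 4); (1, 0, 0, 0, 0); (0, 1, 0, 0, 0); (1, 1, 1, 1, 0); (0, 1, 1, 0, 0); (0, 0, 1, 0, 0))


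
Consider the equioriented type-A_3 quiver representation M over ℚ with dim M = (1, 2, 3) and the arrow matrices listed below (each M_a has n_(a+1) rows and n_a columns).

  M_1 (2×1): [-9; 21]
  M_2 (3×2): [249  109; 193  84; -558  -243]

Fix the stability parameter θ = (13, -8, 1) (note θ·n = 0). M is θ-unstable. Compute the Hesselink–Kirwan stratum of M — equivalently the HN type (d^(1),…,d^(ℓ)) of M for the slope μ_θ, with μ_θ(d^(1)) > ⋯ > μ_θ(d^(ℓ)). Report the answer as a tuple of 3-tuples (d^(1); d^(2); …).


Via rank(M_{q-1}∘⋯∘M_p): M ≅ I[1,3], I[2,3], I[3,3].
μ_θ-semistable layers: μ^(1)=2; μ^(2)=1; μ^(3)=-8

((1, 1, 1); (0, 0, 2); (0, 1, 0))


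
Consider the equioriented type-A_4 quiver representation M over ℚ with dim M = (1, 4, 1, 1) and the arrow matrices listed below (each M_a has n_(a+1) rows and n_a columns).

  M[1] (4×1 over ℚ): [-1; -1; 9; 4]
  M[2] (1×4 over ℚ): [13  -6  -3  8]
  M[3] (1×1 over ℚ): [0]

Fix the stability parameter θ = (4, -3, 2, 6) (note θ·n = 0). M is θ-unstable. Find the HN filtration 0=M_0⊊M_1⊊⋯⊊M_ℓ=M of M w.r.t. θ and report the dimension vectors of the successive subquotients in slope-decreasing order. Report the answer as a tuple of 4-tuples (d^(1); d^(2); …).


Barcode: M ≅ I[1,3], I[2,2]^3, I[4,4]. HN layers by μ_θ (4 steps, strictly decreasing):
  μ^(1)=6; μ^(2)=2; μ^(3)=1/2; μ^(4)=-3

((0, 0, 0, 1); (0, 0, 1, 0); (1, 1, 0, 0); (0, 3, 0, 0))


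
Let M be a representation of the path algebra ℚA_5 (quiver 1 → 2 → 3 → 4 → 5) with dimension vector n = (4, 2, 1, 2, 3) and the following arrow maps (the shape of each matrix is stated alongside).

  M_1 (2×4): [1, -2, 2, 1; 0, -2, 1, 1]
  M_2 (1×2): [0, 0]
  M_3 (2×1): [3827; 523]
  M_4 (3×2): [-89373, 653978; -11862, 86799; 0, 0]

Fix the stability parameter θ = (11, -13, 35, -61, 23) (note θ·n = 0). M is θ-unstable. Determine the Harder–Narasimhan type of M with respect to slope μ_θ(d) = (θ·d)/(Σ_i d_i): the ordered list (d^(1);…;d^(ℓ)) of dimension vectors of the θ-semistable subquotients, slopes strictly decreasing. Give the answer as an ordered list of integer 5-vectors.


Interval decomposition of M: I[1,1]^2, I[1,2]^2, I[3,5], I[4,5], I[5,5].
HN type (ℓ=5): μ^(1)=23; μ^(2)=11; μ^(3)=-1; μ^(4)=-13; μ^(5)=-61

((0, 0, 0, 0, 3); (2, 0, 0, 0, 0); (2, 2, 0, 0, 0); (0, 0, 1, 1, 0); (0, 0, 0, 1, 0))


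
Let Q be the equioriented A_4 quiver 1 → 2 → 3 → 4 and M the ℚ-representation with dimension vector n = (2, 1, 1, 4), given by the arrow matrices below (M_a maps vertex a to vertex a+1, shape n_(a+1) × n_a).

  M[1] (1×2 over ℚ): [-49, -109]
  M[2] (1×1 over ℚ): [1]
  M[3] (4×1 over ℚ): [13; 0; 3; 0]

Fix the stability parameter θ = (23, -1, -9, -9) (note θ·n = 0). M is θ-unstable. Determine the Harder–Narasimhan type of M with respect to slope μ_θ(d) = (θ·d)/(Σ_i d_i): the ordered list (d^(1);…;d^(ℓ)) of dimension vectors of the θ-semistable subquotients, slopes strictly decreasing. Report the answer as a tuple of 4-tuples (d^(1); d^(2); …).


Barcode: M ≅ I[1,1], I[1,4], I[4,4]^3. HN layers by μ_θ (3 steps, strictly decreasing):
  μ^(1)=23; μ^(2)=1; μ^(3)=-9

((1, 0, 0, 0); (1, 1, 1, 1); (0, 0, 0, 3))


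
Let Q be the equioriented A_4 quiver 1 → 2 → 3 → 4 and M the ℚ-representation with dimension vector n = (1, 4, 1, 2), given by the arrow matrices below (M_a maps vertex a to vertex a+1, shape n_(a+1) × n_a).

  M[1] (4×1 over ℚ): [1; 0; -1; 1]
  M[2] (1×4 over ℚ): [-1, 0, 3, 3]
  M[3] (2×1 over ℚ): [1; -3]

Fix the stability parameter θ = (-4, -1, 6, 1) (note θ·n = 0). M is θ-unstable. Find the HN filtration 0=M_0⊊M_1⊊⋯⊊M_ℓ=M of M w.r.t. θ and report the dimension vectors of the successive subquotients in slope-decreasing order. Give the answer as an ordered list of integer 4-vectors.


Interval decomposition of M: I[1,4], I[2,2]^3, I[4,4].
HN type (ℓ=4): μ^(1)=7/2; μ^(2)=1; μ^(3)=-1; μ^(4)=-4

((0, 0, 1, 1); (0, 0, 0, 1); (0, 4, 0, 0); (1, 0, 0, 0))


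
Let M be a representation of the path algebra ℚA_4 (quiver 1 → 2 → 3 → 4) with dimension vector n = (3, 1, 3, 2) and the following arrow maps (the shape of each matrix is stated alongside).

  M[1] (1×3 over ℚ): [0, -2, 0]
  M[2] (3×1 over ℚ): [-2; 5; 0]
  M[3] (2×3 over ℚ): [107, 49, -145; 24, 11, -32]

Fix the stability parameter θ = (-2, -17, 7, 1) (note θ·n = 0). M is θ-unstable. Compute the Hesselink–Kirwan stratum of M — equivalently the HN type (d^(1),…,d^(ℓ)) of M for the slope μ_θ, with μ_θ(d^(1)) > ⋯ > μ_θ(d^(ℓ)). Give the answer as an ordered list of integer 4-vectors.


Interval decomposition of M: I[1,1]^2, I[1,4], I[3,3], I[3,4].
HN type (ℓ=4): μ^(1)=7; μ^(2)=4; μ^(3)=-2; μ^(4)=-19/2

((0, 0, 1, 0); (0, 0, 2, 2); (2, 0, 0, 0); (1, 1, 0, 0))


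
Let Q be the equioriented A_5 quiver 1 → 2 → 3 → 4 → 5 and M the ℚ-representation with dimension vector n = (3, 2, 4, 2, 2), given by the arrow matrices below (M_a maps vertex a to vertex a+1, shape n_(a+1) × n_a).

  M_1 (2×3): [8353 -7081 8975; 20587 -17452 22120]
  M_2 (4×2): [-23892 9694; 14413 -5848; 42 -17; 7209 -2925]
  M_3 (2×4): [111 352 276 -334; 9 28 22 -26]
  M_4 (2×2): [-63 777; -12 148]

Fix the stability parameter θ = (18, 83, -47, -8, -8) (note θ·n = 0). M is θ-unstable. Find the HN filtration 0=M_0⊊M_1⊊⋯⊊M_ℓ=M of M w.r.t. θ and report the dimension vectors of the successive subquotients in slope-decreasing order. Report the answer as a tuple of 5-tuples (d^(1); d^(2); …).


Barcode: M ≅ I[1,1], I[1,4], I[1,5], I[3,3]^2, I[5,5]. HN layers by μ_θ (5 steps, strictly decreasing):
  μ^(1)=18; μ^(2)=23/2; μ^(3)=38/5; μ^(4)=-8; μ^(5)=-47

((1, 0, 0, 0, 0); (1, 1, 1, 1, 0); (1, 1, 1, 1, 1); (0, 0, 0, 0, 1); (0, 0, 2, 0, 0))


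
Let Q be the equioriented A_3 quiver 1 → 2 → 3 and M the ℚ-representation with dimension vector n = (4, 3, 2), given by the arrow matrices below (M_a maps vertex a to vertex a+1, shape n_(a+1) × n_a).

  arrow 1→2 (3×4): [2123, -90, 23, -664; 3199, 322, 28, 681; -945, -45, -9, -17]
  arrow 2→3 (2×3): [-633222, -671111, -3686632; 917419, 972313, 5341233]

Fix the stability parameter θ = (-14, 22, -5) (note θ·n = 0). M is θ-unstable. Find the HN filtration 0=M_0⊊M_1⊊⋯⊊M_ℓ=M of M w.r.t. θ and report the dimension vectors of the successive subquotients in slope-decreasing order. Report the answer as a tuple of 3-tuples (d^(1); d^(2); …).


Via rank(M_{q-1}∘⋯∘M_p): M ≅ I[1,1], I[1,2], I[1,3]^2.
μ_θ-semistable layers: μ^(1)=22; μ^(2)=17/2; μ^(3)=-14

((0, 1, 0); (0, 2, 2); (4, 0, 0))


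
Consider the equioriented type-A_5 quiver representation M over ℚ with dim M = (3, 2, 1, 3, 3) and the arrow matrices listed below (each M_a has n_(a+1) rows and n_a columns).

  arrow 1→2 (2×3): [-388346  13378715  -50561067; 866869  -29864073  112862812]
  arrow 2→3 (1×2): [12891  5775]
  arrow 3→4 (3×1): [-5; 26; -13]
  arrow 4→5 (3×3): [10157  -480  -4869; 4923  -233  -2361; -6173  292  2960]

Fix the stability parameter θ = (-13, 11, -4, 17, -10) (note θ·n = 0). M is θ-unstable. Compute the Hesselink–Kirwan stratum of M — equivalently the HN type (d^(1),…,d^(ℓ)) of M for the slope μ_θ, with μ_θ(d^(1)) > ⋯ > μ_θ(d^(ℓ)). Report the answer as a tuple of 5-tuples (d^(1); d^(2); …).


Via rank(M_{q-1}∘⋯∘M_p): M ≅ I[1,1], I[1,2], I[1,5], I[4,5]^2.
μ_θ-semistable layers: μ^(1)=11; μ^(2)=7/2; μ^(3)=-13

((0, 1, 0, 0, 0); (0, 1, 1, 3, 3); (3, 0, 0, 0, 0))


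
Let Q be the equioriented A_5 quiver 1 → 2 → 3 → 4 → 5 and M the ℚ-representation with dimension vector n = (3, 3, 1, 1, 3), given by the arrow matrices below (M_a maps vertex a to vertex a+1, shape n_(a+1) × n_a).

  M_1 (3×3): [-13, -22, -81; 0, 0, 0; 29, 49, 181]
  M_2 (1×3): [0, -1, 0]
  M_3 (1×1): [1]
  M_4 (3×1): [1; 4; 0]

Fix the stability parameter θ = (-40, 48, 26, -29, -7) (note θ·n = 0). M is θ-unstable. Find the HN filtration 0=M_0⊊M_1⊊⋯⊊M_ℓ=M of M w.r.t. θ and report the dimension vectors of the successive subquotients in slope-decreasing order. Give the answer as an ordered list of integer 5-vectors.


Via rank(M_{q-1}∘⋯∘M_p): M ≅ I[1,1], I[1,2]^2, I[2,5], I[5,5]^2.
μ_θ-semistable layers: μ^(1)=48; μ^(2)=19/2; μ^(3)=-7; μ^(4)=-40

((0, 2, 0, 0, 0); (0, 1, 1, 1, 1); (0, 0, 0, 0, 2); (3, 0, 0, 0, 0))


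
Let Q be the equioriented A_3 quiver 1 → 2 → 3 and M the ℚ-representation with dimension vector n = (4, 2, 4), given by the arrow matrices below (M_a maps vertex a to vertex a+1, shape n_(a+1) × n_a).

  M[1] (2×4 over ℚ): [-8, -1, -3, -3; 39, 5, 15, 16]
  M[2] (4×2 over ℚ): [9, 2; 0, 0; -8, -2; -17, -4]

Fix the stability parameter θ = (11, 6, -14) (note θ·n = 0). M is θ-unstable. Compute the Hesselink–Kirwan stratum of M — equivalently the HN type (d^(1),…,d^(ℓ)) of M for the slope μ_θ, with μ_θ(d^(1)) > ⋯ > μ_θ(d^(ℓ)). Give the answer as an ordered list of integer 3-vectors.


Interval decomposition of M: I[1,1]^2, I[1,3]^2, I[3,3]^2.
HN type (ℓ=3): μ^(1)=11; μ^(2)=1; μ^(3)=-14

((2, 0, 0); (2, 2, 2); (0, 0, 2))


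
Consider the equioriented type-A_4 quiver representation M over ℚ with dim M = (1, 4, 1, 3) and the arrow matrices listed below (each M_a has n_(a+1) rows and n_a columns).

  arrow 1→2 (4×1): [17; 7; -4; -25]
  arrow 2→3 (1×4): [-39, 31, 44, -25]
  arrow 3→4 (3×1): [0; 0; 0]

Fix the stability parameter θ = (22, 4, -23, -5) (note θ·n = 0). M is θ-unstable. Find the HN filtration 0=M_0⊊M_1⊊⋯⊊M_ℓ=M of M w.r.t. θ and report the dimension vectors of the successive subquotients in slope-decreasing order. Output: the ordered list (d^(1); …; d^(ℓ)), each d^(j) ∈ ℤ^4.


Via rank(M_{q-1}∘⋯∘M_p): M ≅ I[1,3], I[2,2]^3, I[4,4]^3.
μ_θ-semistable layers: μ^(1)=4; μ^(2)=1; μ^(3)=-5

((0, 3, 0, 0); (1, 1, 1, 0); (0, 0, 0, 3))


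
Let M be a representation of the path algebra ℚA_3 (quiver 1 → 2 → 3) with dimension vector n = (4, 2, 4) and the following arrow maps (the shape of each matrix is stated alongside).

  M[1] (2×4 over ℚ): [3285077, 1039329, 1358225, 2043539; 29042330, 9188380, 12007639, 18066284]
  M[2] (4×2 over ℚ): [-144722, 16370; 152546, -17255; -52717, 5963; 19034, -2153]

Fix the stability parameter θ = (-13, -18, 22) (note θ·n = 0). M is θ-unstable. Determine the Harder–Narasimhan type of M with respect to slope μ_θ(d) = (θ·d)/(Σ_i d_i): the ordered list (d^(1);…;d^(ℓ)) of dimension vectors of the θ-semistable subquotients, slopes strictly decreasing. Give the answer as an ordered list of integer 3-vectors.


Via rank(M_{q-1}∘⋯∘M_p): M ≅ I[1,1]^2, I[1,3]^2, I[3,3]^2.
μ_θ-semistable layers: μ^(1)=22; μ^(2)=-13; μ^(3)=-31/2

((0, 0, 4); (2, 0, 0); (2, 2, 0))


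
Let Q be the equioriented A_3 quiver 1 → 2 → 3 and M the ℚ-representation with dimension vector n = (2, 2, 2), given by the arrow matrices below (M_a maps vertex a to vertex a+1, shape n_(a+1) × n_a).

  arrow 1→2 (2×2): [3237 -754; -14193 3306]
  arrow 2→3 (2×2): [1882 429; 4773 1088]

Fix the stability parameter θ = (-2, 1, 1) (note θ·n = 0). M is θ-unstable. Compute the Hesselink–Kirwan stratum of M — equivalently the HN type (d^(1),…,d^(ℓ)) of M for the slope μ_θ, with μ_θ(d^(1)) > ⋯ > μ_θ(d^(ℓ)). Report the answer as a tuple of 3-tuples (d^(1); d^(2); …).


Interval decomposition of M: I[1,1], I[1,3], I[2,3].
HN type (ℓ=2): μ^(1)=1; μ^(2)=-2

((0, 2, 2); (2, 0, 0))


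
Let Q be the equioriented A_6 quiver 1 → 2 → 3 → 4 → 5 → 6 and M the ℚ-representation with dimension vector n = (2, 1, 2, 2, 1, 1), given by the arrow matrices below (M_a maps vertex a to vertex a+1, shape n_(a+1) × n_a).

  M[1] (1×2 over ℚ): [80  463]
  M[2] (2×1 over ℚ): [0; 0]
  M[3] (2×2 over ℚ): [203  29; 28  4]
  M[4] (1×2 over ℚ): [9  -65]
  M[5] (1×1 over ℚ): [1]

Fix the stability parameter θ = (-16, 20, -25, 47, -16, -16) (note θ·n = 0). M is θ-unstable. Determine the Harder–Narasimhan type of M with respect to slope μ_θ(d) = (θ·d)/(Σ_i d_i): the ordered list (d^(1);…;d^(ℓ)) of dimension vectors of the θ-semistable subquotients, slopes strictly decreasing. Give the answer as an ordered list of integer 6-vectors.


Interval decomposition of M: I[1,1], I[1,2], I[3,3], I[3,6], I[4,4].
HN type (ℓ=5): μ^(1)=47; μ^(2)=20; μ^(3)=5; μ^(4)=-16; μ^(5)=-25

((0, 0, 0, 1, 0, 0); (0, 1, 0, 0, 0, 0); (0, 0, 0, 1, 1, 1); (2, 0, 0, 0, 0, 0); (0, 0, 2, 0, 0, 0))


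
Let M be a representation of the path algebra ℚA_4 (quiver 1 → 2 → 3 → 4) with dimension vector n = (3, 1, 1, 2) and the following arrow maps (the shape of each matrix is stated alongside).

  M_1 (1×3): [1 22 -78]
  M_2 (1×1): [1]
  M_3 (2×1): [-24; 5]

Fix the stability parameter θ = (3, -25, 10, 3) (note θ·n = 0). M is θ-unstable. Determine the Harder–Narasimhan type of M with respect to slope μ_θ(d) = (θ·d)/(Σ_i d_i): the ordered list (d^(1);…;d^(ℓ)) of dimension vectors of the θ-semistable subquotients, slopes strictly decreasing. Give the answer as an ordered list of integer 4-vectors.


Interval decomposition of M: I[1,1]^2, I[1,4], I[4,4].
HN type (ℓ=3): μ^(1)=13/2; μ^(2)=3; μ^(3)=-11

((0, 0, 1, 1); (2, 0, 0, 1); (1, 1, 0, 0))
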